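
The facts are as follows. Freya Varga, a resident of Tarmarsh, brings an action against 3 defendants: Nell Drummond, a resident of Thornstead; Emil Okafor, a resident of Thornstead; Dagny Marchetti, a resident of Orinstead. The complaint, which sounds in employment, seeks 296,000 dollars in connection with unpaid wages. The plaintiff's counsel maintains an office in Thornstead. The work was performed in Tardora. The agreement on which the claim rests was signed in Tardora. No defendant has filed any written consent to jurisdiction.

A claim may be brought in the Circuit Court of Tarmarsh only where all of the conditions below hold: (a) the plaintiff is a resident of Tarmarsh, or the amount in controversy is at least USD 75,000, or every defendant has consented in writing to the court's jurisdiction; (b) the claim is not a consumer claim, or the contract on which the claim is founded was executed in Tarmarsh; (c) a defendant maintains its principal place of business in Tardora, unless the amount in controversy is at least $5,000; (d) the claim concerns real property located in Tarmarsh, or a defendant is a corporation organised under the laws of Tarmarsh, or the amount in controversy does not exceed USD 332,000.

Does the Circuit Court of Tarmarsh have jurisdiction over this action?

The Circuit Court of Tarmarsh:
  (a) The plaintiff resides in Tarmarsh, so this disjunct is met. Satisfied.
  (b) The claim is an employment claim, not a consumer claim, so this disjunct is met. Condition met.
  (c) No defendant is a corporation. The proviso rescues it, though: the amount in controversy is 296,000 dollars, which meets the USD 5,000 floor. Condition met.
  (d) The amount in controversy is $296,000, within the USD 332,000 ceiling, which satisfies one of the alternatives. Met.
  → All conditions met; jurisdiction exists.

Yes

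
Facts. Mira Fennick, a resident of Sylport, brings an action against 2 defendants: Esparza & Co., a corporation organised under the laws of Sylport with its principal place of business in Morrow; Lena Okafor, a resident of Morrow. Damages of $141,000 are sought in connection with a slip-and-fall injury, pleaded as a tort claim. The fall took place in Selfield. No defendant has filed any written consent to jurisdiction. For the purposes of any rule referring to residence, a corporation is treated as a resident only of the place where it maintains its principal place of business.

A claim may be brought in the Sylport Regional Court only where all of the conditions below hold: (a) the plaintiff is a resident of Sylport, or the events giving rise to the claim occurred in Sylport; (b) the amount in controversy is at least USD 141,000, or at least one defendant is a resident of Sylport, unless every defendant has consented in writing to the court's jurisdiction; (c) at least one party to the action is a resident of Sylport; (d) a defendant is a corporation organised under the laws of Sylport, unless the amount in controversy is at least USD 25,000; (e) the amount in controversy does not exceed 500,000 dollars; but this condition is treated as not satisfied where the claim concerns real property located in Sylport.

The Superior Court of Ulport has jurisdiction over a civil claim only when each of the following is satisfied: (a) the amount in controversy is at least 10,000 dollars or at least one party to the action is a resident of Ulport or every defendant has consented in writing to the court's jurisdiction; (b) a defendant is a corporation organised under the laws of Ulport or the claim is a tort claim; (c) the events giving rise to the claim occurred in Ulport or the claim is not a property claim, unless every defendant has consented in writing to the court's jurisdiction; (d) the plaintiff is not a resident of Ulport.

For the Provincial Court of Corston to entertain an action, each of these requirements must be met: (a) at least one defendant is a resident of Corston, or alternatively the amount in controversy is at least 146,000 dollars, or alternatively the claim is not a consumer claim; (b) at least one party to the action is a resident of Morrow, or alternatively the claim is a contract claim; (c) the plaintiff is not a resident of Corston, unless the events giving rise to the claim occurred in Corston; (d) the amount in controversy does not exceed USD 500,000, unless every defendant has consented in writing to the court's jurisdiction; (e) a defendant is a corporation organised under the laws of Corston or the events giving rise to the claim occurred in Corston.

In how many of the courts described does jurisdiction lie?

2

The Sylport Regional Court:
  (a) The plaintiff resides in Sylport, so one alternative holds. Satisfied.
  (b) The amount in controversy is 141,000 dollars, which meets the 141,000 dollars floor, so one alternative holds. Met.
  (c) Mira Fennick resides in Sylport. Met.
  (d) Esparza & Co. is organised under the laws of Sylport. Satisfied.
  (e) The amount in controversy is 141,000 dollars, within the 500,000 dollars ceiling. And the carve-out is inapplicable — the claim does not concern real property. Met.
  → The court has jurisdiction.
The Superior Court of Ulport:
  (a) The amount in controversy is 141,000 dollars, which meets the $10,000 floor, which satisfies one of the alternatives. Condition met.
  (b) The claim is a tort claim — that alternative is enough. Condition met.
  (c) The claim is a tort claim, not a property claim, so this disjunct is met. Satisfied.
  (d) The plaintiff resides in Sylport, which is not Ulport. Satisfied.
  → Jurisdiction lies.
The Provincial Court of Corston:
  (a) The claim is a tort claim, not a consumer claim, which satisfies one of the alternatives. Condition met.
  (b) Esparza & Co. resides in Morrow, so one alternative holds. Met.
  (c) The plaintiff resides in Sylport, which is not Corston. Condition met.
  (d) The amount in controversy is $141,000, within the $500,000 ceiling. Condition met.
  (e) The corporate defendant(s) are organised in Sylport, not Corston; the operative events occurred in Selfield, not Corston — none of the alternatives is met. Not met.
  → The court lacks jurisdiction.
Courts with jurisdiction: the Sylport Regional Court, the Superior Court of Ulport — 2 in total.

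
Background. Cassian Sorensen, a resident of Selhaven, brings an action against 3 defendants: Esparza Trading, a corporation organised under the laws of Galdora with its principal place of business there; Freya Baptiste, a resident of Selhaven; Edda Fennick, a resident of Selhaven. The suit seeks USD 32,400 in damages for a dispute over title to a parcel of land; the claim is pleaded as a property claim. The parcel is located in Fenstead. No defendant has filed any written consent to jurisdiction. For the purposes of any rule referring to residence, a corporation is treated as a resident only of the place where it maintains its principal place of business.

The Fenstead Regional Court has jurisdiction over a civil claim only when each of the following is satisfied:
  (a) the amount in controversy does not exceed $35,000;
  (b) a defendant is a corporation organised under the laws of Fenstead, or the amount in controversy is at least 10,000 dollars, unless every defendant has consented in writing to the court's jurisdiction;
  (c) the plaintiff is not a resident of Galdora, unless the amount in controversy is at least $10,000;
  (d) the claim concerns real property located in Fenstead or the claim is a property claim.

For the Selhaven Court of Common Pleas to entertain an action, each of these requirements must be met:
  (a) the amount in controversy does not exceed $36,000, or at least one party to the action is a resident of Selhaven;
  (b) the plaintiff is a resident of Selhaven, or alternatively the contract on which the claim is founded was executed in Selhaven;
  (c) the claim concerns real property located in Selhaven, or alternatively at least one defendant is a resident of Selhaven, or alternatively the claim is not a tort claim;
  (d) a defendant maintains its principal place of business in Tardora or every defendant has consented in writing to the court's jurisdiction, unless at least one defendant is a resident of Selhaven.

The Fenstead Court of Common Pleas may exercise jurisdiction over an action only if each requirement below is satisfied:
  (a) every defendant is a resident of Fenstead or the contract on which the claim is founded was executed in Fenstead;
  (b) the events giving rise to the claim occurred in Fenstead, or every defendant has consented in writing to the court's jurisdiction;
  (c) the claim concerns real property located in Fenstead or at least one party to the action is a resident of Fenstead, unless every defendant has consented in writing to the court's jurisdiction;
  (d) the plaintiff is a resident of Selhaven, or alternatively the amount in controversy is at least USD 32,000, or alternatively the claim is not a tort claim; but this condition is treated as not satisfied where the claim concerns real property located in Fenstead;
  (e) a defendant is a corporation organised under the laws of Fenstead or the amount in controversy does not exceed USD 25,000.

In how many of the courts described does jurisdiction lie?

2

The Fenstead Regional Court:
  (a) The amount in controversy is $32,400, within the $35,000 ceiling. Met.
  (b) The amount in controversy is $32,400, which meets the $10,000 floor, so this disjunct is met. Met.
  (c) The plaintiff resides in Selhaven, which is not Galdora. Satisfied.
  (d) The property lies in Fenstead — that alternative is enough. Met.
  → All conditions met; jurisdiction exists.
The Selhaven Court of Common Pleas:
  (a) The amount in controversy is USD 32,400, within the 36,000 dollars ceiling, so one alternative holds. Satisfied.
  (b) The plaintiff resides in Selhaven, so this disjunct is met. Met.
  (c) Freya Baptiste resides in Selhaven, so this disjunct is met. Met.
  (d) The corporate defendant(s) have their principal place of business in Galdora, not Tardora; no such written consent has been filed — none of the alternatives is met. The proviso rescues it, though: Freya Baptiste resides in Selhaven. Met.
  → The court has jurisdiction.
The Fenstead Court of Common Pleas:
  (a) The defendants reside as follows — Esparza Trading in Galdora, Freya Baptiste in Selhaven, Edda Fennick in Selhaven — not all in Fenstead; no contract (and hence no place of execution) is alleged — no alternative holds. Condition not met.
  (b) The operative events occurred in Fenstead, so one alternative holds. Met.
  (c) The property lies in Fenstead, which satisfies one of the alternatives. Satisfied.
  (d) The plaintiff resides in Selhaven, so this disjunct is met. But the carve-out bites: the property lies in Fenstead. Condition not met.
  (e) The corporate defendant(s) are organised in Galdora, not Fenstead; the amount in controversy is USD 32,400, above the USD 25,000 ceiling — every alternative fails. Fails.
  → No jurisdiction.
Courts with jurisdiction: the Fenstead Regional Court, the Selhaven Court of Common Pleas — 2 in total.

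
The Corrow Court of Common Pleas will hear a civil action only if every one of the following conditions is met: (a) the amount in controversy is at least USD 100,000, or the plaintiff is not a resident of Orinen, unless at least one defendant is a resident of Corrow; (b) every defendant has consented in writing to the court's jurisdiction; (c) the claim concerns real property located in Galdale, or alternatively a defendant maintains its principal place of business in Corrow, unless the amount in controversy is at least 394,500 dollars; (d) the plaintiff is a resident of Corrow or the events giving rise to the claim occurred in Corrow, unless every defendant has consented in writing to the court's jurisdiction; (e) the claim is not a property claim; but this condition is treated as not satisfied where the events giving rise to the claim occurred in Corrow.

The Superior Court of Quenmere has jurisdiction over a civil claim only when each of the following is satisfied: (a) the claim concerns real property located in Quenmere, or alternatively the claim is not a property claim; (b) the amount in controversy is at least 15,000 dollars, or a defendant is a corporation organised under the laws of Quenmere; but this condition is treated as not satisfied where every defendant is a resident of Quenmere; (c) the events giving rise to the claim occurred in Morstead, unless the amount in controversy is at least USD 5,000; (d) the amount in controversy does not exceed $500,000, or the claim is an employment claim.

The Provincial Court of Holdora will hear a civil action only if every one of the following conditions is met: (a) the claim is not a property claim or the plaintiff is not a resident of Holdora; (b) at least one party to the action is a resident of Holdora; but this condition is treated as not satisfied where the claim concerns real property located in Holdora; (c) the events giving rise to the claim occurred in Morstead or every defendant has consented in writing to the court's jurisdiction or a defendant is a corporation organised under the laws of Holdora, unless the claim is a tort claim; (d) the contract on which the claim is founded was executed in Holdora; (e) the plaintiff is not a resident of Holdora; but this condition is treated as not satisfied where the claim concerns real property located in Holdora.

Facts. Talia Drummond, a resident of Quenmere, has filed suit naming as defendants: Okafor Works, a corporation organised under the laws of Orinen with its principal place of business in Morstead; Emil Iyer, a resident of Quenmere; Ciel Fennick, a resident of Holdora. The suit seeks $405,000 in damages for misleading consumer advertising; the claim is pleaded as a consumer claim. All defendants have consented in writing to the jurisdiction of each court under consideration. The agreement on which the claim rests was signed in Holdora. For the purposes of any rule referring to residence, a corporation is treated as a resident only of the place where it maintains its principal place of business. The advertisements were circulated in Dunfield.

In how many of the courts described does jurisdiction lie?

3

The Corrow Court of Common Pleas:
  (a) The amount in controversy is USD 405,000, which meets the 100,000 dollars floor, which satisfies one of the alternatives. Met.
  (b) Every defendant has filed written consent. Satisfied.
  (c) The claim does not concern real property; the corporate defendant(s) have their principal place of business in Morstead, not Corrow — none of the alternatives is met. However, the amount in controversy is USD 405,000, which meets the 394,500 dollars floor, so the 'unless' proviso supplies this condition. Satisfied.
  (d) The plaintiff resides in Quenmere, not Corrow; the operative events occurred in Dunfield, not Corrow — no alternative holds. The proviso rescues it, though: every defendant has filed written consent. Met.
  (e) The claim is a consumer claim, not a property claim. The carve-out does not apply: the operative events occurred in Dunfield, not Corrow. Condition met.
  → The court has jurisdiction.
The Superior Court of Quenmere:
  (a) The claim is a consumer claim, not a property claim — that alternative is enough. Satisfied.
  (b) The amount in controversy is $405,000, which meets the $15,000 floor, which satisfies one of the alternatives. The carve-out does not apply: the defendants reside as follows — Okafor Works in Morstead, Emil Iyer in Quenmere, Ciel Fennick in Holdora — not all in Quenmere. Met.
  (c) The operative events occurred in Dunfield, not Morstead. But the amount in controversy is 405,000 dollars, which meets the USD 5,000 floor, and the 'unless' clause therefore excuses the requirement. Satisfied.
  (d) The amount in controversy is 405,000 dollars, within the USD 500,000 ceiling — that alternative is enough. Met.
  → Every requirement is satisfied — jurisdiction.
The Provincial Court of Holdora:
  (a) The claim is a consumer claim, not a property claim, so this disjunct is met. Condition met.
  (b) Ciel Fennick resides in Holdora. And the carve-out is inapplicable — the claim does not concern real property. Satisfied.
  (c) Every defendant has filed written consent, so this disjunct is met. Condition met.
  (d) The contract was executed in Holdora. Condition met.
  (e) The plaintiff resides in Quenmere, which is not Holdora. The exception is not triggered, since the claim does not concern real property. Met.
  → Jurisdiction lies.
Courts with jurisdiction: the Corrow Court of Common Pleas, the Superior Court of Quenmere, the Provincial Court of Holdora — 3 in total.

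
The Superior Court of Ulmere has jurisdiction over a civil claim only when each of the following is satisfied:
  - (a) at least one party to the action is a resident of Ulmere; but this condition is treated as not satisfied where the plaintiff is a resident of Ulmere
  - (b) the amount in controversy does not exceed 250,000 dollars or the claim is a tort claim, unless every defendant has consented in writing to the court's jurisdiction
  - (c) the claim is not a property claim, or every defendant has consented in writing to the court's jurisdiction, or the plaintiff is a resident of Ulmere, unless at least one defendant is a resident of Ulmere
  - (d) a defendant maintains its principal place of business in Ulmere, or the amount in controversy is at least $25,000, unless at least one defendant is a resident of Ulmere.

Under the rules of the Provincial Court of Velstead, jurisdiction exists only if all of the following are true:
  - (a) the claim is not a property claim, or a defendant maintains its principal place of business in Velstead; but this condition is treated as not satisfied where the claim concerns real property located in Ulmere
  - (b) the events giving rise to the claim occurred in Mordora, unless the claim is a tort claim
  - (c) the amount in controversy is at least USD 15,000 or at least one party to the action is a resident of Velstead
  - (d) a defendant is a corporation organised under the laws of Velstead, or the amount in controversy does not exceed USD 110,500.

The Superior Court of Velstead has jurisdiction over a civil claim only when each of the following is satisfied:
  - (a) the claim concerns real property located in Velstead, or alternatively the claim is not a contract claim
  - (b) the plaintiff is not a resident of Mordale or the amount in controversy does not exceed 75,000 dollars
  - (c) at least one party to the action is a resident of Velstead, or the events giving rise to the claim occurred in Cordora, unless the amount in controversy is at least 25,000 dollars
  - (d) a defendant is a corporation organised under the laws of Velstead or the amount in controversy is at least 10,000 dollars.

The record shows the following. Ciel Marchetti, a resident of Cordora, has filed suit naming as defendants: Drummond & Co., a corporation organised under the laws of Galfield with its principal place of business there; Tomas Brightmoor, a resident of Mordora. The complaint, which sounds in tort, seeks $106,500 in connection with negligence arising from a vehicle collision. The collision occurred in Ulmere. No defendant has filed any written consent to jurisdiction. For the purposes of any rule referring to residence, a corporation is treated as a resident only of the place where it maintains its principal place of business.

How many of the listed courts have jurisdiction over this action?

The Superior Court of Ulmere:
  (a) No party resides in Ulmere. Not met.
  (b) The amount in controversy is $106,500, within the 250,000 dollars ceiling, so one alternative holds. Satisfied.
  (c) The claim is a tort claim, not a property claim — that alternative is enough. Met.
  (d) The amount in controversy is 106,500 dollars, which meets the $25,000 floor, so one alternative holds. Met.
  → At least one condition fails; no jurisdiction.
The Provincial Court of Velstead:
  (a) The claim is a tort claim, not a property claim, so this disjunct is met. The carve-out does not apply: the claim does not concern real property. Met.
  (b) The operative events occurred in Ulmere, not Mordora. However, the claim is a tort claim, so the 'unless' proviso supplies this condition. Met.
  (c) The amount in controversy is 106,500 dollars, which meets the 15,000 dollars floor — that alternative is enough. Satisfied.
  (d) The amount in controversy is 106,500 dollars, within the USD 110,500 ceiling, which satisfies one of the alternatives. Satisfied.
  → The court has jurisdiction.
The Superior Court of Velstead:
  (a) The claim is a tort claim, not a contract claim, which satisfies one of the alternatives. Condition met.
  (b) The plaintiff resides in Cordora, which is not Mordale, so this disjunct is met. Met.
  (c) No party resides in Velstead; the operative events occurred in Ulmere, not Cordora — no alternative holds. But the amount in controversy is $106,500, which meets the USD 25,000 floor, and the 'unless' clause therefore excuses the requirement. Condition met.
  (d) The amount in controversy is USD 106,500, which meets the 10,000 dollars floor, so one alternative holds. Met.
  → Every requirement is satisfied — jurisdiction.
Courts with jurisdiction: the Provincial Court of Velstead, the Superior Court of Velstead — 2 in total.

2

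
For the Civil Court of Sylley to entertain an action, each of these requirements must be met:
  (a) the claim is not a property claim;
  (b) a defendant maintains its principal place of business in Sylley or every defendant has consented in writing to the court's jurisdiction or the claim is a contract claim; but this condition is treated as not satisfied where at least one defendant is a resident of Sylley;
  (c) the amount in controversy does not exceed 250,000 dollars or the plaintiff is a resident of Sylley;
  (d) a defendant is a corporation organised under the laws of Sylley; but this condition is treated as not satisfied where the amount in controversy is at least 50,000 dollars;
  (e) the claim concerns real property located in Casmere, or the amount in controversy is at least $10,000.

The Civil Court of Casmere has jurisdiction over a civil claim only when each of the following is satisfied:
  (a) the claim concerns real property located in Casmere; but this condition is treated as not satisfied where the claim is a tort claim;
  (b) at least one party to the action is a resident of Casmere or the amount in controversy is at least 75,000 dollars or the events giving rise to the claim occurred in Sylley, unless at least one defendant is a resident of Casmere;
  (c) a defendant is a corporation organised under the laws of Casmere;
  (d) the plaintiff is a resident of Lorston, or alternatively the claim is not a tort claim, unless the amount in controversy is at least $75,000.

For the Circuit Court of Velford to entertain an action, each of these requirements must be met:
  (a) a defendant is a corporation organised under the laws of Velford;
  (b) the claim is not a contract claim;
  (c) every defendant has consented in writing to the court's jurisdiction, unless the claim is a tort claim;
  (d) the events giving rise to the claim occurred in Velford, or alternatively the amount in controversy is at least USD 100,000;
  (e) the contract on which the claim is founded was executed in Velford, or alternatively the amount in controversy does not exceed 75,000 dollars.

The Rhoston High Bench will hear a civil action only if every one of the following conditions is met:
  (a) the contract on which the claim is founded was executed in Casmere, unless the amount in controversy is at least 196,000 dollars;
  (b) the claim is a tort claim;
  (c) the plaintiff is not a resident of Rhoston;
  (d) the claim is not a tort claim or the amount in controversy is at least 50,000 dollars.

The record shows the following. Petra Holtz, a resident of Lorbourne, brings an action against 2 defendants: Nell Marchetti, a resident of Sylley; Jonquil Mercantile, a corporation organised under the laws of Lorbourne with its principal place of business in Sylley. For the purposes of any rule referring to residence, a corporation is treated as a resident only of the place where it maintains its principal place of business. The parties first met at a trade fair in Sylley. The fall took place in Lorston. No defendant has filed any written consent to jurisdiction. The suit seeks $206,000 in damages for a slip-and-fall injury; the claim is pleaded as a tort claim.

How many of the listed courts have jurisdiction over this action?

1

The Civil Court of Sylley:
  (a) The claim is a tort claim, not a property claim. Met.
  (b) Jonquil Mercantile has its principal place of business in Sylley — that alternative is enough. But the carve-out bites: Nell Marchetti resides in Sylley. Fails.
  (c) The amount in controversy is $206,000, within the 250,000 dollars ceiling, so one alternative holds. Met.
  (d) The corporate defendant(s) are organised in Lorbourne, not Sylley. Condition not met.
  (e) The amount in controversy is 206,000 dollars, which meets the USD 10,000 floor, so this disjunct is met. Satisfied.
  → At least one condition fails; no jurisdiction.
The Civil Court of Casmere:
  (a) The claim does not concern real property. Condition not met.
  (b) The amount in controversy is USD 206,000, which meets the 75,000 dollars floor, so one alternative holds. Satisfied.
  (c) The corporate defendant(s) are organised in Lorbourne, not Casmere. Not met.
  (d) The plaintiff resides in Lorbourne, not Lorston; the claim is a tort claim — none of the alternatives is met. The proviso rescues it, though: the amount in controversy is USD 206,000, which meets the $75,000 floor. Condition met.
  → No jurisdiction.
The Circuit Court of Velford:
  (a) The corporate defendant(s) are organised in Lorbourne, not Velford. Condition not met.
  (b) The claim is a tort claim, not a contract claim. Condition met.
  (c) No such written consent has been filed. The proviso rescues it, though: the claim is a tort claim. Condition met.
  (d) The amount in controversy is $206,000, which meets the USD 100,000 floor, so one alternative holds. Met.
  (e) No contract (and hence no place of execution) is alleged; the amount in controversy is USD 206,000, above the USD 75,000 ceiling — none of the alternatives is met. Not met.
  → Not every requirement is met — no jurisdiction.
The Rhoston High Bench:
  (a) No contract (and hence no place of execution) is alleged. But the amount in controversy is $206,000, which meets the USD 196,000 floor, and the 'unless' clause therefore excuses the requirement. Met.
  (b) The claim is a tort claim. Met.
  (c) The plaintiff resides in Lorbourne, which is not Rhoston. Satisfied.
  (d) The amount in controversy is $206,000, which meets the USD 50,000 floor, so one alternative holds. Satisfied.
  → All conditions met; jurisdiction exists.
Courts with jurisdiction: the Rhoston High Bench — 1 in total.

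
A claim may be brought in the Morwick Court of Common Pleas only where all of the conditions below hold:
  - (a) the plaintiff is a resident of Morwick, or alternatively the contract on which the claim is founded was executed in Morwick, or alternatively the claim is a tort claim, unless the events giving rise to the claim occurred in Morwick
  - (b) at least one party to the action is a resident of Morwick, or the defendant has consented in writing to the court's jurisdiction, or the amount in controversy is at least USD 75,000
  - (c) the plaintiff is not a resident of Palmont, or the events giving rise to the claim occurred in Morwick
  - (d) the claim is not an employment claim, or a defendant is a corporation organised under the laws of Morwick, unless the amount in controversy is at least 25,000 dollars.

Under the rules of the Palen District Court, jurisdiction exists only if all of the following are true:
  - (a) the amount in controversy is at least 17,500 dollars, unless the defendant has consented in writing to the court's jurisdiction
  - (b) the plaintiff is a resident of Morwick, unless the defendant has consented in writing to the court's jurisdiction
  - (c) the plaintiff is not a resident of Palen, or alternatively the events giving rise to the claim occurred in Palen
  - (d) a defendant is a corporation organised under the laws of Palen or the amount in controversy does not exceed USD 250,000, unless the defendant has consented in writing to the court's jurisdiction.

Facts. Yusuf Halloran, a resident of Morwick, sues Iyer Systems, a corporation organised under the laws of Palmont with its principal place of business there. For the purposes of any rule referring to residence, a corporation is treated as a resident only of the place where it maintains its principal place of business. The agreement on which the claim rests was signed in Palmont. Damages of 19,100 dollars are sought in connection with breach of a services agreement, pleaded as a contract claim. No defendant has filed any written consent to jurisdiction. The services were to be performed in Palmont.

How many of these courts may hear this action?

2

The Morwick Court of Common Pleas:
  (a) The plaintiff resides in Morwick, which satisfies one of the alternatives. Satisfied.
  (b) Yusuf Halloran resides in Morwick, which satisfies one of the alternatives. Met.
  (c) The plaintiff resides in Morwick, which is not Palmont, which satisfies one of the alternatives. Condition met.
  (d) The claim is a contract claim, not an employment claim — that alternative is enough. Met.
  → Every requirement is satisfied — jurisdiction.
The Palen District Court:
  (a) The amount in controversy is USD 19,100, which meets the USD 17,500 floor. Condition met.
  (b) The plaintiff resides in Morwick. Condition met.
  (c) The plaintiff resides in Morwick, which is not Palen — that alternative is enough. Condition met.
  (d) The amount in controversy is $19,100, within the $250,000 ceiling, so this disjunct is met. Met.
  → Every requirement is satisfied — jurisdiction.
Courts with jurisdiction: the Morwick Court of Common Pleas, the Palen District Court — 2 in total.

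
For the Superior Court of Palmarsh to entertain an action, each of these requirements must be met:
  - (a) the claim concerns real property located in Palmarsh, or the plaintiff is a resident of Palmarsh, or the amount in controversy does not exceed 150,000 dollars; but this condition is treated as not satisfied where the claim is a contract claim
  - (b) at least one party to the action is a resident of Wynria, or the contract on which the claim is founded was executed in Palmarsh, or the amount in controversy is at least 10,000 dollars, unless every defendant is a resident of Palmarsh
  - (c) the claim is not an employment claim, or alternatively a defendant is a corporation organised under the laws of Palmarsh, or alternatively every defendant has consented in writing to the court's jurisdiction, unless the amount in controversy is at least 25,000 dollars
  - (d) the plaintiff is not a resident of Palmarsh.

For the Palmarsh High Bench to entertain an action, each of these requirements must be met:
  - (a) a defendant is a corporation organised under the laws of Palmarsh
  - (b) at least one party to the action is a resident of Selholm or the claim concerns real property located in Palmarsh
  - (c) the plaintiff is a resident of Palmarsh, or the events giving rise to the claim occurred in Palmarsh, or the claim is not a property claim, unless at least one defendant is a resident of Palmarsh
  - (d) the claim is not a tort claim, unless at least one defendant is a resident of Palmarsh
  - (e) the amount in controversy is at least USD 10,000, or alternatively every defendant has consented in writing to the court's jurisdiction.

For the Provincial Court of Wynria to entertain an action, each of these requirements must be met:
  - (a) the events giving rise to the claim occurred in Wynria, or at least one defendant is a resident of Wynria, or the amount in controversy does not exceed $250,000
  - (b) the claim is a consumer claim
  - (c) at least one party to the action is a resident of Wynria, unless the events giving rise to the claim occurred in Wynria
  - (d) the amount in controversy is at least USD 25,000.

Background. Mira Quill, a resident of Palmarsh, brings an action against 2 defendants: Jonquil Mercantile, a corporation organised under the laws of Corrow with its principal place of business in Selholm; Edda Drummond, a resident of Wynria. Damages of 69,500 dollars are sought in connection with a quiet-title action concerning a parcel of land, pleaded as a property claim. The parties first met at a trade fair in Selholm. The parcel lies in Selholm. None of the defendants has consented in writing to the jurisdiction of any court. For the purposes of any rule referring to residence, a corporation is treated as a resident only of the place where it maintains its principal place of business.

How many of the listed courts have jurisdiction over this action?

The Superior Court of Palmarsh:
  (a) The plaintiff resides in Palmarsh, so this disjunct is met. The carve-out does not apply: the claim is a property claim, not a contract claim. Condition met.
  (b) Edda Drummond resides in Wynria, which satisfies one of the alternatives. Condition met.
  (c) The claim is a property claim, not an employment claim, so one alternative holds. Satisfied.
  (d) The plaintiff resides in Palmarsh. Not satisfied.
  → At least one condition fails; no jurisdiction.
The Palmarsh High Bench:
  (a) The corporate defendant(s) are organised in Corrow, not Palmarsh. Not satisfied.
  (b) Jonquil Mercantile resides in Selholm — that alternative is enough. Satisfied.
  (c) The plaintiff resides in Palmarsh, so one alternative holds. Condition met.
  (d) The claim is a property claim, not a tort claim. Satisfied.
  (e) The amount in controversy is USD 69,500, which meets the $10,000 floor, so one alternative holds. Met.
  → No jurisdiction.
The Provincial Court of Wynria:
  (a) Edda Drummond resides in Wynria, which satisfies one of the alternatives. Condition met.
  (b) The claim is a property claim, not a consumer claim. Not satisfied.
  (c) Edda Drummond resides in Wynria. Condition met.
  (d) The amount in controversy is $69,500, which meets the 25,000 dollars floor. Satisfied.
  → The court lacks jurisdiction.
No court satisfies all of its conditions.

0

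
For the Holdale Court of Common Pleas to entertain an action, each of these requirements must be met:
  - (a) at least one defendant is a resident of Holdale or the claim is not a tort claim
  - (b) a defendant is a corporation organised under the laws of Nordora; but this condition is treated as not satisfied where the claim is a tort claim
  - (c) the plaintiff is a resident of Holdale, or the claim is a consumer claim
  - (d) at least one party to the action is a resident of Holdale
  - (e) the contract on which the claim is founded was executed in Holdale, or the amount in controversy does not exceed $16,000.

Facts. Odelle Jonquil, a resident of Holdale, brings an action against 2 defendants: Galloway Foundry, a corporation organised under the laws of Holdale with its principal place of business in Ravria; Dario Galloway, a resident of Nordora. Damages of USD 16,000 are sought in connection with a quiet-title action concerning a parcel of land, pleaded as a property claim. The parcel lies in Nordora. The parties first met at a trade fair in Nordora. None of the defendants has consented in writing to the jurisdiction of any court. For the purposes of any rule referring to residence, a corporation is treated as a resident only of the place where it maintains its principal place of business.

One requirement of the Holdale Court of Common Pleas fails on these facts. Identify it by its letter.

The Holdale Court of Common Pleas:
  (a) The claim is a property claim, not a tort claim, so this disjunct is met. Satisfied.
  (b) The corporate defendant(s) are organised in Holdale, not Nordora. Not satisfied.
  (c) The plaintiff resides in Holdale, so one alternative holds. Met.
  (d) Odelle Jonquil resides in Holdale. Condition met.
  (e) The amount in controversy is USD 16,000, within the $16,000 ceiling — that alternative is enough. Satisfied.
Only condition (b) fails.

(b)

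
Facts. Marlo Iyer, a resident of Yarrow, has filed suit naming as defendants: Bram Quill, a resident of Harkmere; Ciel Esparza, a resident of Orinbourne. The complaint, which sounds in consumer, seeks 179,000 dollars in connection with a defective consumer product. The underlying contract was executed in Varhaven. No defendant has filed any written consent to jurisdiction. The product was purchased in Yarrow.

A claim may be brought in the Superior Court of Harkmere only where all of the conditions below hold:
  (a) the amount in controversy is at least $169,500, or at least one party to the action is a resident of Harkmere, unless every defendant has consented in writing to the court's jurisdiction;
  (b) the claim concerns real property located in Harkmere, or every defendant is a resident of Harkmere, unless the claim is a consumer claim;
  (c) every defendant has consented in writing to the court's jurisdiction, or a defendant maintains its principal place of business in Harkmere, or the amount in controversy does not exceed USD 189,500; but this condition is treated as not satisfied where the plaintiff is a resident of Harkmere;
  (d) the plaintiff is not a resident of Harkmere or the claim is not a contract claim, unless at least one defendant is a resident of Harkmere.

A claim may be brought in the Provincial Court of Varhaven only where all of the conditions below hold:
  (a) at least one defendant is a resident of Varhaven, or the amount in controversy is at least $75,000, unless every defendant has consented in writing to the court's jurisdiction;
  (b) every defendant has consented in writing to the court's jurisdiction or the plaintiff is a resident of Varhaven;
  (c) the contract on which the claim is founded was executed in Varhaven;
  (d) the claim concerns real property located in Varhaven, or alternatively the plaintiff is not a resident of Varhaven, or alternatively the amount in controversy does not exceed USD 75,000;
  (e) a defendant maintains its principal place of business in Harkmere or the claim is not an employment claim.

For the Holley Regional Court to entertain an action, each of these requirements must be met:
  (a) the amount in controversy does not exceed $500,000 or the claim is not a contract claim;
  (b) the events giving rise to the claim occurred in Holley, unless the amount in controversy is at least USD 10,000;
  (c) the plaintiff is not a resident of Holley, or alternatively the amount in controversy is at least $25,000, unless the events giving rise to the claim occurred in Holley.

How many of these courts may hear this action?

2

The Superior Court of Harkmere:
  (a) The amount in controversy is $179,000, which meets the $169,500 floor, so this disjunct is met. Condition met.
  (b) The claim does not concern real property; the defendants reside as follows — Bram Quill in Harkmere, Ciel Esparza in Orinbourne — not all in Harkmere — none of the alternatives is met. The proviso rescues it, though: the claim is a consumer claim. Condition met.
  (c) The amount in controversy is USD 179,000, within the 189,500 dollars ceiling, so this disjunct is met. The carve-out does not apply: the plaintiff resides in Yarrow, not Harkmere. Satisfied.
  (d) The plaintiff resides in Yarrow, which is not Harkmere, so this disjunct is met. Met.
  → The court has jurisdiction.
The Provincial Court of Varhaven:
  (a) The amount in controversy is 179,000 dollars, which meets the $75,000 floor, which satisfies one of the alternatives. Condition met.
  (b) No such written consent has been filed; the plaintiff resides in Yarrow, not Varhaven — no alternative holds. Not met.
  (c) The contract was executed in Varhaven. Met.
  (d) The plaintiff resides in Yarrow, which is not Varhaven — that alternative is enough. Satisfied.
  (e) The claim is a consumer claim, not an employment claim — that alternative is enough. Met.
  → The court lacks jurisdiction.
The Holley Regional Court:
  (a) The amount in controversy is $179,000, within the USD 500,000 ceiling, so one alternative holds. Met.
  (b) The operative events occurred in Yarrow, not Holley. But the amount in controversy is $179,000, which meets the USD 10,000 floor, and the 'unless' clause therefore excuses the requirement. Condition met.
  (c) The plaintiff resides in Yarrow, which is not Holley, so one alternative holds. Met.
  → The court has jurisdiction.
Courts with jurisdiction: the Superior Court of Harkmere, the Holley Regional Court — 2 in total.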